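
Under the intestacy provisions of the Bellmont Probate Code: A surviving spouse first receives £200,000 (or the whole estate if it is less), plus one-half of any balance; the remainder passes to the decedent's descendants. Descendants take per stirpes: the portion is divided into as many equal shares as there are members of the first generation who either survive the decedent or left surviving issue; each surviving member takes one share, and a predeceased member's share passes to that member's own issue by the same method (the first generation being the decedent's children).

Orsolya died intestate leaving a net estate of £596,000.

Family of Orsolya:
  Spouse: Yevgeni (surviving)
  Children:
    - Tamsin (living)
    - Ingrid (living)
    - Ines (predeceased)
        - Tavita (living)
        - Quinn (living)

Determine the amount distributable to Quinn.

Yevgeni first takes £200,000, leaving a balance of £396,000. Yevgeni then takes one-half of the balance (£198,000), for a total of £398,000. The remaining £198,000 passes to the descendants.
The descendants' portion (£198,000) is divided into 3 shares of £66,000: Tamsin and Ingrid each take £66,000; Ines's £66,000 share passes to Ines's issue.
Ines's share (£66,000) is divided into 2 shares of £33,000: Tavita and Quinn each take £33,000.

Quinn receives £33,000.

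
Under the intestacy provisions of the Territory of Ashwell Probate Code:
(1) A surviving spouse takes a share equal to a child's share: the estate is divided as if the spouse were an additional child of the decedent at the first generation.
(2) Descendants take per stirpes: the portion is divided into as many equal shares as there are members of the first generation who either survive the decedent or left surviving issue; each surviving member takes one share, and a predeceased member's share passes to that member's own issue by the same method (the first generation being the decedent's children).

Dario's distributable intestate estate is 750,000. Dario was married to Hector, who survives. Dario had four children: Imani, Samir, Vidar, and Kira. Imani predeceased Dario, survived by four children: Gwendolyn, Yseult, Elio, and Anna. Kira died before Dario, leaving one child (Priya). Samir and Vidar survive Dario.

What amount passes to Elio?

Elio receives 37,500.

The spouse counts as an additional share at the children's level, so there are 5 primary shares of 150,000. Hector takes one such share (150,000).
The children's combined portion (600,000) is divided into 4 shares of 150,000: Samir and Vidar each take 150,000; Imani's 150,000 share passes to Imani's issue; Kira's 150,000 share passes to Kira's issue.
Imani's share (150,000) is divided into 4 shares of 37,500: Gwendolyn, Yseult, Elio, and Anna each take 37,500.
Kira's share (150,000) passes entirely to Priya.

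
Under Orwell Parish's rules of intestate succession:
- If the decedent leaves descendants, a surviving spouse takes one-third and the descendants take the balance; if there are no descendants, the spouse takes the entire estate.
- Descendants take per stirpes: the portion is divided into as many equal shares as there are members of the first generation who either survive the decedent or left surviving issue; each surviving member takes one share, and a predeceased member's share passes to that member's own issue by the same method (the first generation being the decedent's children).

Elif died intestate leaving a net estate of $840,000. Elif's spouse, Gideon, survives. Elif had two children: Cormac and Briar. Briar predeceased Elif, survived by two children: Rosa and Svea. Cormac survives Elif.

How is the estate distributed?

Gideon: $280,000; Cormac: $280,000; Rosa: $140,000; Svea: $140,000

Gideon takes one-third of $840,000 = $280,000. The remaining $560,000 passes to the descendants.
The descendants' portion ($560,000) is divided into 2 shares of $280,000: Cormac takes $280,000; Briar's $280,000 share passes to Briar's issue.
Briar's share ($280,000) is divided into 2 shares of $140,000: Rosa and Svea each take $140,000.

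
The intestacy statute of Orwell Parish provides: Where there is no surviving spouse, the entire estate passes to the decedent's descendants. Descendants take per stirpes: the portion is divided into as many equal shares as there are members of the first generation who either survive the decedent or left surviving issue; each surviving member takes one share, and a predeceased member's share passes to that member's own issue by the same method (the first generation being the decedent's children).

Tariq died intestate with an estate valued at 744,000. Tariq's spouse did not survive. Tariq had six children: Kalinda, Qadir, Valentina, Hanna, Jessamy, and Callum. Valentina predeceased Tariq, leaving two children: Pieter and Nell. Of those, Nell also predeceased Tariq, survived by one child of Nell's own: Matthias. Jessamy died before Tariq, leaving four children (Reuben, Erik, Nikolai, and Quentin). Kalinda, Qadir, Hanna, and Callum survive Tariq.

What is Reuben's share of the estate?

Reuben receives 31,000.

The entire 744,000 passes to the descendants.
That amount (744,000) is divided into 6 shares of 124,000: Kalinda, Qadir, Hanna, and Callum each take 124,000; Valentina's 124,000 share passes to Valentina's issue; Jessamy's 124,000 share passes to Jessamy's issue.
Valentina's share (124,000) is divided into 2 shares of 62,000: Pieter takes 62,000; Nell's 62,000 share passes to Nell's issue.
Nell's share (62,000) passes entirely to Matthias.
Jessamy's share (124,000) is divided into 4 shares of 31,000: Reuben, Erik, Nikolai, and Quentin each take 31,000.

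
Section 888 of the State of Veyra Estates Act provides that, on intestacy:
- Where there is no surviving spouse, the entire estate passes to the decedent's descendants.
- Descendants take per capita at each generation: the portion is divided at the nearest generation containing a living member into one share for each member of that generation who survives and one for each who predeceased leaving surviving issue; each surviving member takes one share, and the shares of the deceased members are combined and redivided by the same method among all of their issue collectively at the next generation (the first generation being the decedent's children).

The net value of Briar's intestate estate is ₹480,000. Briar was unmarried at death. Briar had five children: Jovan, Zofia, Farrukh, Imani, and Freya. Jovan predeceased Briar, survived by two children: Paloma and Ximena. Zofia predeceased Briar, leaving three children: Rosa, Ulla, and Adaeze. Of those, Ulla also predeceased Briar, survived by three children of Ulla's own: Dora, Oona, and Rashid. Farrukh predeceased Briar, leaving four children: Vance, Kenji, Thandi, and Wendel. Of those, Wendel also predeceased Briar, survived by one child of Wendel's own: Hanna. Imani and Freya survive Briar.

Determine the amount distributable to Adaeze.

The entire ₹480,000 passes to the descendants.
That amount (₹480,000) is divided at the children's generation into 5 shares of ₹96,000. Imani and Freya each take ₹96,000. The 3 shares of the deceased (Jovan, Zofia, and Farrukh) are combined into a pool of ₹288,000.
That pool (₹288,000) is divided at the grandchildren's generation into 9 shares of ₹32,000. Paloma, Ximena, Rosa, Adaeze, Vance, Kenji, and Thandi each take ₹32,000. The 2 shares of the deceased (Ulla and Wendel) are combined into a pool of ₹64,000.
That pool (₹64,000) is divided at the great-grandchildren's generation equally among Dora, Oona, Rashid, and Hanna: ₹16,000 each.

Adaeze receives ₹32,000.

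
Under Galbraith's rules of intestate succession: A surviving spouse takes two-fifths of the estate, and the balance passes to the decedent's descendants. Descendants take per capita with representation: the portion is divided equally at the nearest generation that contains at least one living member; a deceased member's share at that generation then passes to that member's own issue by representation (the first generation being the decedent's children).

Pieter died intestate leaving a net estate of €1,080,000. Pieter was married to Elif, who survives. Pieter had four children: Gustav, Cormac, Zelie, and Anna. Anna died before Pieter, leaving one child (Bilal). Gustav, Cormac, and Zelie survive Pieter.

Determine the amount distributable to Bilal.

Elif takes two-fifths of €1,080,000 = €432,000. The remaining €648,000 passes to the descendants.
The descendants' portion (€648,000) is divided into 4 shares of €162,000: Gustav, Cormac, and Zelie each take €162,000; Anna's €162,000 share passes to Anna's issue.
Anna's share (€162,000) passes entirely to Bilal.

Bilal receives €162,000.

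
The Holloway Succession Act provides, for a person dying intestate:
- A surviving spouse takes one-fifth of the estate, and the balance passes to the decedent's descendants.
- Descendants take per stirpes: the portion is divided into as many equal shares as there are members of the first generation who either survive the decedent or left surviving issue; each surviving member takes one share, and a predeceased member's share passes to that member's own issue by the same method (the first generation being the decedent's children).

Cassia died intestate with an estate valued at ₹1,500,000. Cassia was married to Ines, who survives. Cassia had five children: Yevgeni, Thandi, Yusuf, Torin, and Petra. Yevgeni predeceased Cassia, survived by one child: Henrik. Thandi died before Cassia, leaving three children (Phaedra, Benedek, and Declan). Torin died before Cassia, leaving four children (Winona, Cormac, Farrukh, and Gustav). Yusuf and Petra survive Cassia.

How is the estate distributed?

Ines: ₹300,000; Henrik: ₹240,000; Phaedra: ₹80,000; Benedek: ₹80,000; Declan: ₹80,000; Yusuf: ₹240,000; Winona: ₹60,000; Cormac: ₹60,000; Farrukh: ₹60,000; Gustav: ₹60,000; Petra: ₹240,000

Ines takes one-fifth of ₹1,500,000 = ₹300,000. The remaining ₹1,200,000 passes to the descendants.
The descendants' portion (₹1,200,000) is divided into 5 shares of ₹240,000: Yusuf and Petra each take ₹240,000; Yevgeni's ₹240,000 share passes to Yevgeni's issue; Thandi's ₹240,000 share passes to Thandi's issue; Torin's ₹240,000 share passes to Torin's issue.
Yevgeni's share (₹240,000) passes entirely to Henrik.
Thandi's share (₹240,000) is divided into 3 shares of ₹80,000: Phaedra, Benedek, and Declan each take ₹80,000.
Torin's share (₹240,000) is divided into 4 shares of ₹60,000: Winona, Cormac, Farrukh, and Gustav each take ₹60,000.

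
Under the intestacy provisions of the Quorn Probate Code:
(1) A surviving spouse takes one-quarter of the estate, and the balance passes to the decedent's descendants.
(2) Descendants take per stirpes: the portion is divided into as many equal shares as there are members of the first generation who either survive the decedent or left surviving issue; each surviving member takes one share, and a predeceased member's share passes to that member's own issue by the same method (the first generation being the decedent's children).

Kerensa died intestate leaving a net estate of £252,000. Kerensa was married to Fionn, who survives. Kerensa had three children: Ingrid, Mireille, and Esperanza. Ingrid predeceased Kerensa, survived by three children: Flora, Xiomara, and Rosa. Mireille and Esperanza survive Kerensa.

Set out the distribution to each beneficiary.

Fionn takes one-quarter of £252,000 = £63,000. The remaining £189,000 passes to the descendants.
The descendants' portion (£189,000) is divided into 3 shares of £63,000: Mireille and Esperanza each take £63,000; Ingrid's £63,000 share passes to Ingrid's issue.
Ingrid's share (£63,000) is divided into 3 shares of £21,000: Flora, Xiomara, and Rosa each take £21,000.

Fionn: £63,000; Flora: £21,000; Xiomara: £21,000; Rosa: £21,000; Mireille: £63,000; Esperanza: £63,000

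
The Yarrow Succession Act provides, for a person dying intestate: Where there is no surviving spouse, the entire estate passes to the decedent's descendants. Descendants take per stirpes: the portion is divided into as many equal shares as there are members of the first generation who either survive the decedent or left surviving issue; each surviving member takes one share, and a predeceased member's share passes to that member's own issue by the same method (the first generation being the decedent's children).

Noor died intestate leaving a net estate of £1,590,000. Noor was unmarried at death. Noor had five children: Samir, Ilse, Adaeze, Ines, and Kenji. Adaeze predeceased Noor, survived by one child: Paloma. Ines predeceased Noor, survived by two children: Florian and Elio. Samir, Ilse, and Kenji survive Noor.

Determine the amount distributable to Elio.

The entire £1,590,000 passes to the descendants.
That amount (£1,590,000) is divided into 5 shares of £318,000: Samir, Ilse, and Kenji each take £318,000; Adaeze's £318,000 share passes to Adaeze's issue; Ines's £318,000 share passes to Ines's issue.
Adaeze's share (£318,000) passes entirely to Paloma.
Ines's share (£318,000) is divided into 2 shares of £159,000: Florian and Elio each take £159,000.

Elio receives £159,000.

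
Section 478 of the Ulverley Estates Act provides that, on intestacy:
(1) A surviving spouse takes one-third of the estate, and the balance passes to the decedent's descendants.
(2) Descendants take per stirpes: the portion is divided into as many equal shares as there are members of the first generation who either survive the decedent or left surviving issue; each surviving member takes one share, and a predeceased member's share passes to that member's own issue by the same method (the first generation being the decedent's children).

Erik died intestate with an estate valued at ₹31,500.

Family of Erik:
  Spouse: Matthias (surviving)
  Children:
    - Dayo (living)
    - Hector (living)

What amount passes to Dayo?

Matthias takes one-third of ₹31,500 = ₹10,500. The remaining ₹21,000 passes to the descendants.
The descendants' portion (₹21,000) is divided into 2 shares of ₹10,500: Dayo and Hector each take ₹10,500.

Dayo receives ₹10,500.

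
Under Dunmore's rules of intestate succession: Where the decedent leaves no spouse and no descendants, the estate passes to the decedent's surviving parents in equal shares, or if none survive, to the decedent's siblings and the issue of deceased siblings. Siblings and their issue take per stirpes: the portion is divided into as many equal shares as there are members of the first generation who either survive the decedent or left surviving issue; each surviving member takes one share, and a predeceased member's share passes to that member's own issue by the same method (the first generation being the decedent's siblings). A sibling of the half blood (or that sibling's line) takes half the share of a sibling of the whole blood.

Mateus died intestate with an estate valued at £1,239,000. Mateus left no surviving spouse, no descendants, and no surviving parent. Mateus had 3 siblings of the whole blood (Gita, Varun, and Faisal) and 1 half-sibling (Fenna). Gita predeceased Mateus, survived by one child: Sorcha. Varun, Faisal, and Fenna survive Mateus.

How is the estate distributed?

Sorcha: £354,000; Varun: £354,000; Faisal: £354,000; Fenna: £177,000

The entire £1,239,000 passes to the siblings and their issue.
Counting each half-blood sibling's line as half a unit, there are 7/2 units in £1,239,000, so one unit is £354,000. Whole-blood lines (Gita, Varun, and Faisal) take £354,000 each; half-blood lines (Fenna) take £177,000 each.
Gita's share (£354,000) passes entirely to Sorcha.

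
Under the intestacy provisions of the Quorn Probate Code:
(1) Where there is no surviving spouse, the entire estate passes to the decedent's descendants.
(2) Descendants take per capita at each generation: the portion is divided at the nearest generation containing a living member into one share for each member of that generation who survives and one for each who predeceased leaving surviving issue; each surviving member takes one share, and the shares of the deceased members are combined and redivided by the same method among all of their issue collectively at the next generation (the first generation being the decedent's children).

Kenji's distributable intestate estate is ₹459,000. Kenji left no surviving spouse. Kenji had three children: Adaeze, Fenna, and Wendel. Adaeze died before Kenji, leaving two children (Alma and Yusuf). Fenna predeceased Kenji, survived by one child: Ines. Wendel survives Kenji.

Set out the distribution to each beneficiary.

The entire ₹459,000 passes to the descendants.
That amount (₹459,000) is divided at the children's generation into 3 shares of ₹153,000. Wendel takes ₹153,000. The 2 shares of the deceased (Adaeze and Fenna) are combined into a pool of ₹306,000.
That pool (₹306,000) is divided at the grandchildren's generation equally among Alma, Yusuf, and Ines: ₹102,000 each.

Alma: ₹102,000; Yusuf: ₹102,000; Ines: ₹102,000; Wendel: ₹153,000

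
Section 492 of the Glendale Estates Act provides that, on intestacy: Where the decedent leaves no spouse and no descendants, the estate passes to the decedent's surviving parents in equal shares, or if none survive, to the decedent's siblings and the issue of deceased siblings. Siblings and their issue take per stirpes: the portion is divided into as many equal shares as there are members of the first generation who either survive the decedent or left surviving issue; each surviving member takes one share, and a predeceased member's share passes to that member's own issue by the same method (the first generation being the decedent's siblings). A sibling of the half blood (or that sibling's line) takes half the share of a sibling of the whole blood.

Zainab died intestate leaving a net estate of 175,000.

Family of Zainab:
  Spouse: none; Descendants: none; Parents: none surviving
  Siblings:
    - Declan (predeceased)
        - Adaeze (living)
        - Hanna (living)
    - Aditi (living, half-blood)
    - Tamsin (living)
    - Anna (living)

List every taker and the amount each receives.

The entire 175,000 passes to the siblings and their issue.
Counting each half-blood sibling's line as half a unit, there are 7/2 units in 175,000, so one unit is 50,000. Whole-blood lines (Declan, Tamsin, and Anna) take 50,000 each; half-blood lines (Aditi) take 25,000 each.
Declan's share (50,000) is divided into 2 shares of 25,000: Adaeze and Hanna each take 25,000.

Adaeze: 25,000; Hanna: 25,000; Aditi: 25,000; Tamsin: 50,000; Anna: 50,000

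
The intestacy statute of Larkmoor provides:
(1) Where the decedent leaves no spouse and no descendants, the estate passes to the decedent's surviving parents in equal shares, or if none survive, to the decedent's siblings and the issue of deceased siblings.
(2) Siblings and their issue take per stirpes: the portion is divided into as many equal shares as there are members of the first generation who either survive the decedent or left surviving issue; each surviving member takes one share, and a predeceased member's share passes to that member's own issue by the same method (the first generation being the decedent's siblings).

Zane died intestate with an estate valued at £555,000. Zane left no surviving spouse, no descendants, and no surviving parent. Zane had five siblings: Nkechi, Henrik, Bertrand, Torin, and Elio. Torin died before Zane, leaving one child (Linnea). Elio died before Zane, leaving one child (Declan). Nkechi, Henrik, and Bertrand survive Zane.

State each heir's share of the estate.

The entire £555,000 passes to the siblings and their issue.
That amount (£555,000) is divided into 5 shares of £111,000: Nkechi, Henrik, and Bertrand each take £111,000; Torin's £111,000 share passes to Torin's issue; Elio's £111,000 share passes to Elio's issue.
Torin's share (£111,000) passes entirely to Linnea.
Elio's share (£111,000) passes entirely to Declan.

Nkechi: £111,000; Henrik: £111,000; Bertrand: £111,000; Linnea: £111,000; Declan: £111,000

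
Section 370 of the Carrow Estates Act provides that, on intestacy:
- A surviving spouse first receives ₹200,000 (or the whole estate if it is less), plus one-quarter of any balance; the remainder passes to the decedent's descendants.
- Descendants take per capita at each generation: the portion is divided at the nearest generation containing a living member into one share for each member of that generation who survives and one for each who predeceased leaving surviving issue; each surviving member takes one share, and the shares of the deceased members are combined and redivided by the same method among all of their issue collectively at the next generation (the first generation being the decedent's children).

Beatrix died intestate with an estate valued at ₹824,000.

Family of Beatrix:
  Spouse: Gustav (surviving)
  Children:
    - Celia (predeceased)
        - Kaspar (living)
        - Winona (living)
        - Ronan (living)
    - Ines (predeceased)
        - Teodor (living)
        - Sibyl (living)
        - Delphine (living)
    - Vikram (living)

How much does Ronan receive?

Gustav first takes ₹200,000, leaving a balance of ₹624,000. Gustav then takes one-quarter of the balance (₹156,000), for a total of ₹356,000. The remaining ₹468,000 passes to the descendants.
The descendants' portion (₹468,000) is divided at the children's generation into 3 shares of ₹156,000. Vikram takes ₹156,000. The 2 shares of the deceased (Celia and Ines) are combined into a pool of ₹312,000.
That pool (₹312,000) is divided at the grandchildren's generation equally among Kaspar, Winona, Ronan, Teodor, Sibyl, and Delphine: ₹52,000 each.

Ronan receives ₹52,000.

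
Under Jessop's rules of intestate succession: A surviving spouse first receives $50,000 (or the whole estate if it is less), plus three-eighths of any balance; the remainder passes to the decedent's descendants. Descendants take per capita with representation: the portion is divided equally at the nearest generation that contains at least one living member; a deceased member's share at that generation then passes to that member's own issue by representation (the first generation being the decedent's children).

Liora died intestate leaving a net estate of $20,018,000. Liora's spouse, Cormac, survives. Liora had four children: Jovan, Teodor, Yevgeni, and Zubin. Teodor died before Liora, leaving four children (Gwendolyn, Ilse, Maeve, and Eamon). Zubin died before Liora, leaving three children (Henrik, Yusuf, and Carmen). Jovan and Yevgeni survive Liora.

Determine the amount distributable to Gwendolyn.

Gwendolyn receives $780,000.

Cormac first takes $50,000, leaving a balance of $19,968,000. Cormac then takes three-eighths of the balance ($7,488,000), for a total of $7,538,000. The remaining $12,480,000 passes to the descendants.
The descendants' portion ($12,480,000) is divided into 4 shares of $3,120,000: Jovan and Yevgeni each take $3,120,000; Teodor's $3,120,000 share passes to Teodor's issue; Zubin's $3,120,000 share passes to Zubin's issue.
Teodor's share ($3,120,000) is divided into 4 shares of $780,000: Gwendolyn, Ilse, Maeve, and Eamon each take $780,000.
Zubin's share ($3,120,000) is divided into 3 shares of $1,040,000: Henrik, Yusuf, and Carmen each take $1,040,000.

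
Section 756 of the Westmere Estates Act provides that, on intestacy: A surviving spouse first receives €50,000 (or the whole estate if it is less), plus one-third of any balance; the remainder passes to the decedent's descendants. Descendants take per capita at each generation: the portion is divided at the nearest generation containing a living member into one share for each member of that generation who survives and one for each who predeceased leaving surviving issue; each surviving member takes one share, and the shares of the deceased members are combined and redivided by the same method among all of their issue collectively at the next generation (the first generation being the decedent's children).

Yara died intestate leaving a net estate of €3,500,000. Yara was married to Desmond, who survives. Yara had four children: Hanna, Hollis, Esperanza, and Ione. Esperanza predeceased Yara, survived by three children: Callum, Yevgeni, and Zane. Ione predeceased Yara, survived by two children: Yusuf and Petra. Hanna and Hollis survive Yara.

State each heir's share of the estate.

Desmond first takes €50,000, leaving a balance of €3,450,000. Desmond then takes one-third of the balance (€1,150,000), for a total of €1,200,000. The remaining €2,300,000 passes to the descendants.
The descendants' portion (€2,300,000) is divided at the children's generation into 4 shares of €575,000. Hanna and Hollis each take €575,000. The 2 shares of the deceased (Esperanza and Ione) are combined into a pool of €1,150,000.
That pool (€1,150,000) is divided at the grandchildren's generation equally among Callum, Yevgeni, Zane, Yusuf, and Petra: €230,000 each.

Desmond: €1,200,000; Hanna: €575,000; Hollis: €575,000; Callum: €230,000; Yevgeni: €230,000; Zane: €230,000; Yusuf: €230,000; Petra: €230,000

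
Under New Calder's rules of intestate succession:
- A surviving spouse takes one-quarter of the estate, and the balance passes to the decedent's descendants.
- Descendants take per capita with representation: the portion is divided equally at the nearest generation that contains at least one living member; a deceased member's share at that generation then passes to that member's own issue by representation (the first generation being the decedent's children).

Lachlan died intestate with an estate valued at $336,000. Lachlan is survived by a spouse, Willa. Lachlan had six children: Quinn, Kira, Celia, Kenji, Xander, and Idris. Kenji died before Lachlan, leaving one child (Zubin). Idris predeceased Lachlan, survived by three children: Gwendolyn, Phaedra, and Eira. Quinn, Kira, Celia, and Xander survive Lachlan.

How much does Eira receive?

Eira receives $14,000.

Willa takes one-quarter of $336,000 = $84,000. The remaining $252,000 passes to the descendants.
The descendants' portion ($252,000) is divided into 6 shares of $42,000: Quinn, Kira, Celia, and Xander each take $42,000; Kenji's $42,000 share passes to Kenji's issue; Idris's $42,000 share passes to Idris's issue.
Kenji's share ($42,000) passes entirely to Zubin.
Idris's share ($42,000) is divided into 3 shares of $14,000: Gwendolyn, Phaedra, and Eira each take $14,000.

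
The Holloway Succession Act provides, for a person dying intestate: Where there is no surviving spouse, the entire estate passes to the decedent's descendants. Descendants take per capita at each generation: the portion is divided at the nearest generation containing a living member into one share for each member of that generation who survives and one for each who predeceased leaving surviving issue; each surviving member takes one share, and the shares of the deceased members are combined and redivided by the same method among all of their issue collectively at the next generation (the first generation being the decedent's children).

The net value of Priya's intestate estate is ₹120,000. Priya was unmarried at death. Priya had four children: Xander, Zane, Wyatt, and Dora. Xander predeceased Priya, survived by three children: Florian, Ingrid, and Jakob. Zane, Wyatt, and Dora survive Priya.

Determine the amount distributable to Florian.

Florian receives ₹10,000.

The entire ₹120,000 passes to the descendants.
That amount (₹120,000) is divided at the children's generation into 4 shares of ₹30,000. Zane, Wyatt, and Dora each take ₹30,000. The remaining share for the deceased Xander (₹30,000) is carried to the next generation.
That pool (₹30,000) is divided at the grandchildren's generation equally among Florian, Ingrid, and Jakob: ₹10,000 each.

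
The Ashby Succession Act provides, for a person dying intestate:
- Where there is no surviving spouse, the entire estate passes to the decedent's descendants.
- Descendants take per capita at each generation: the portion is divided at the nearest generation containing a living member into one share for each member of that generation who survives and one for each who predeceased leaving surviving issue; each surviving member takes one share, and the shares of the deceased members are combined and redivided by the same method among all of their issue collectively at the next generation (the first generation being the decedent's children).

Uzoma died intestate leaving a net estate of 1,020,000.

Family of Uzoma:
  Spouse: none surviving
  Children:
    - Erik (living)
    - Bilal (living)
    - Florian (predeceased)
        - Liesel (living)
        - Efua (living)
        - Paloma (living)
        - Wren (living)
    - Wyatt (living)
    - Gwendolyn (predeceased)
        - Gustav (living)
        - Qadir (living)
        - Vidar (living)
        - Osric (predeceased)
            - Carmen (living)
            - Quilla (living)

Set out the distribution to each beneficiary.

The entire 1,020,000 passes to the descendants.
That amount (1,020,000) is divided at the children's generation into 5 shares of 204,000. Erik, Bilal, and Wyatt each take 204,000. The 2 shares of the deceased (Florian and Gwendolyn) are combined into a pool of 408,000.
That pool (408,000) is divided at the grandchildren's generation into 8 shares of 51,000. Liesel, Efua, Paloma, Wren, Gustav, Qadir, and Vidar each take 51,000. The remaining share for the deceased Osric (51,000) is carried to the next generation.
That pool (51,000) is divided at the great-grandchildren's generation equally among Carmen and Quilla: 25,500 each.

Erik: 204,000; Bilal: 204,000; Liesel: 51,000; Efua: 51,000; Paloma: 51,000; Wren: 51,000; Wyatt: 204,000; Gustav: 51,000; Qadir: 51,000; Vidar: 51,000; Carmen: 25,500; Quilla: 25,500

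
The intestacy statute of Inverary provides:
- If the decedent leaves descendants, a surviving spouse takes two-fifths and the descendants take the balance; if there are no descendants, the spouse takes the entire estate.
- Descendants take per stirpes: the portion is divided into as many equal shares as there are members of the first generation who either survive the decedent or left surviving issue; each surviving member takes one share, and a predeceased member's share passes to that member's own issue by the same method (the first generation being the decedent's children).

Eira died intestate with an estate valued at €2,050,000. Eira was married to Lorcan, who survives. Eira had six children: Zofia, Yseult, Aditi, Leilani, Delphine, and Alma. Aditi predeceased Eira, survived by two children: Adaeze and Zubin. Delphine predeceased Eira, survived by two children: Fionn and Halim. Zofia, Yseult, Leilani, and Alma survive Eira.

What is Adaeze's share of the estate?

Lorcan takes two-fifths of €2,050,000 = €820,000. The remaining €1,230,000 passes to the descendants.
The descendants' portion (€1,230,000) is divided into 6 shares of €205,000: Zofia, Yseult, Leilani, and Alma each take €205,000; Aditi's €205,000 share passes to Aditi's issue; Delphine's €205,000 share passes to Delphine's issue.
Aditi's share (€205,000) is divided into 2 shares of €102,500: Adaeze and Zubin each take €102,500.
Delphine's share (€205,000) is divided into 2 shares of €102,500: Fionn and Halim each take €102,500.

Adaeze receives €102,500.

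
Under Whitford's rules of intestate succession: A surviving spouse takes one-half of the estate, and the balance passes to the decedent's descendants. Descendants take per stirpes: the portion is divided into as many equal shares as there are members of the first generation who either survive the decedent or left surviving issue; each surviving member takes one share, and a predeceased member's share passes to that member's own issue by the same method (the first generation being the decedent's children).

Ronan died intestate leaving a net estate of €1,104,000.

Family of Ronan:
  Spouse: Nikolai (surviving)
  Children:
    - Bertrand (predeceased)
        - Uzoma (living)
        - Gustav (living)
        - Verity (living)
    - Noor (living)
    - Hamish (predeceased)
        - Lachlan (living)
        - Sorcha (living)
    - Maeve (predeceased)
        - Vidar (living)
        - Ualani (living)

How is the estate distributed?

Nikolai: €552,000; Uzoma: €46,000; Gustav: €46,000; Verity: €46,000; Noor: €138,000; Lachlan: €69,000; Sorcha: €69,000; Vidar: €69,000; Ualani: €69,000

Nikolai takes one-half of €1,104,000 = €552,000. The remaining €552,000 passes to the descendants.
The descendants' portion (€552,000) is divided into 4 shares of €138,000: Noor takes €138,000; Bertrand's €138,000 share passes to Bertrand's issue; Hamish's €138,000 share passes to Hamish's issue; Maeve's €138,000 share passes to Maeve's issue.
Bertrand's share (€138,000) is divided into 3 shares of €46,000: Uzoma, Gustav, and Verity each take €46,000.
Hamish's share (€138,000) is divided into 2 shares of €69,000: Lachlan and Sorcha each take €69,000.
Maeve's share (€138,000) is divided into 2 shares of €69,000: Vidar and Ualani each take €69,000.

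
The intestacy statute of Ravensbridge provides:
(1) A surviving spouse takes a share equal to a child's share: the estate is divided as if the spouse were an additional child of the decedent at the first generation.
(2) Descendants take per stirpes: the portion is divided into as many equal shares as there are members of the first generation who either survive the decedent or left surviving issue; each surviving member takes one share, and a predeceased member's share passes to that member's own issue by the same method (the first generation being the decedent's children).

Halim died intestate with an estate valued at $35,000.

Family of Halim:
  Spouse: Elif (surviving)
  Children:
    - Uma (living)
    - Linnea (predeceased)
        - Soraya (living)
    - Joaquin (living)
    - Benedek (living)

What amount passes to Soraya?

The spouse counts as an additional share at the children's level, so there are 5 primary shares of $7,000. Elif takes one such share ($7,000).
The children's combined portion ($28,000) is divided into 4 shares of $7,000: Uma, Joaquin, and Benedek each take $7,000; Linnea's $7,000 share passes to Linnea's issue.
Linnea's share ($7,000) passes entirely to Soraya.

Soraya receives $7,000.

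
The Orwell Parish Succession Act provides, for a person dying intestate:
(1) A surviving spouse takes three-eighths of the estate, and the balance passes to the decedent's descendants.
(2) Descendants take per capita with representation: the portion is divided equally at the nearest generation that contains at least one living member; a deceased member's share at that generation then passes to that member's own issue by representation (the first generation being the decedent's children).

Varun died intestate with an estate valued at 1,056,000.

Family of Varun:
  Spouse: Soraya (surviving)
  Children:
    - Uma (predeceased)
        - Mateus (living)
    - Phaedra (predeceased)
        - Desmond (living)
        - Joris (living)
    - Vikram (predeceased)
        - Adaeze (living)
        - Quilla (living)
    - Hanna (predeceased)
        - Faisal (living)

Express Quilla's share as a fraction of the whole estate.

Quilla receives 5/48 of the estate.

Soraya takes three-eighths of 1,056,000 = 396,000. The remaining 660,000 passes to the descendants.
No child survives, so the initial division is made at the grandchildren's generation.
The descendants' portion (660,000) is divided into 6 shares of 110,000: Mateus, Desmond, Joris, Adaeze, Quilla, and Faisal each take 110,000.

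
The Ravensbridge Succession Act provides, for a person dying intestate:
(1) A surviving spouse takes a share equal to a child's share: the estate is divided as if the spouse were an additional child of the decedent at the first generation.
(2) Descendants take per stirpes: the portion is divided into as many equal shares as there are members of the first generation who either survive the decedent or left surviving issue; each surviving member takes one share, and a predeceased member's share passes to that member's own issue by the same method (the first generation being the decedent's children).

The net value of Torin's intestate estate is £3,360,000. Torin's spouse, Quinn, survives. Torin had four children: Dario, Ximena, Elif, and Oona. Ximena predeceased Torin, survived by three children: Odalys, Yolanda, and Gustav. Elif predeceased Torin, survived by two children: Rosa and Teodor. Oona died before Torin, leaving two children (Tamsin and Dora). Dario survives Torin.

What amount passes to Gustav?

The spouse counts as an additional share at the children's level, so there are 5 primary shares of £672,000. Quinn takes one such share (£672,000).
The children's combined portion (£2,688,000) is divided into 4 shares of £672,000: Dario takes £672,000; Ximena's £672,000 share passes to Ximena's issue; Elif's £672,000 share passes to Elif's issue; Oona's £672,000 share passes to Oona's issue.
Ximena's share (£672,000) is divided into 3 shares of £224,000: Odalys, Yolanda, and Gustav each take £224,000.
Elif's share (£672,000) is divided into 2 shares of £336,000: Rosa and Teodor each take £336,000.
Oona's share (£672,000) is divided into 2 shares of £336,000: Tamsin and Dora each take £336,000.

Gustav receives £224,000.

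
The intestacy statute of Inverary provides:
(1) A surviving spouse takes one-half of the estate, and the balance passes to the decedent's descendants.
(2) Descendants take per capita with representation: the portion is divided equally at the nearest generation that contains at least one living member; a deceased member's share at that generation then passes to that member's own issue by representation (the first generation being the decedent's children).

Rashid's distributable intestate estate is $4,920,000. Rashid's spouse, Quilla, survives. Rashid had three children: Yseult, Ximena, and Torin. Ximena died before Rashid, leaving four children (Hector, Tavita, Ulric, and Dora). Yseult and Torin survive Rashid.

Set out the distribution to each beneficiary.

Quilla: $2,460,000; Yseult: $820,000; Hector: $205,000; Tavita: $205,000; Ulric: $205,000; Dora: $205,000; Torin: $820,000

Quilla takes one-half of $4,920,000 = $2,460,000. The remaining $2,460,000 passes to the descendants.
The descendants' portion ($2,460,000) is divided into 3 shares of $820,000: Yseult and Torin each take $820,000; Ximena's $820,000 share passes to Ximena's issue.
Ximena's share ($820,000) is divided into 4 shares of $205,000: Hector, Tavita, Ulric, and Dora each take $205,000.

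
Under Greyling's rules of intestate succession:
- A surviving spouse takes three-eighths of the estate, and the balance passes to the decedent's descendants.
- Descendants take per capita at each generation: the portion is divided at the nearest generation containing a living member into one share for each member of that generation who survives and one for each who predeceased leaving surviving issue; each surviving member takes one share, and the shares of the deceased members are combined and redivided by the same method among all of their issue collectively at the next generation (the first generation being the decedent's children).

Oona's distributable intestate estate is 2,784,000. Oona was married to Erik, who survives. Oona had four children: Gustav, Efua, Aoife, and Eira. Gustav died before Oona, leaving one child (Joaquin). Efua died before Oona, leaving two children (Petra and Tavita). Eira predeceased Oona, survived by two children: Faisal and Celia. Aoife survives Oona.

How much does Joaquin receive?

Erik takes three-eighths of 2,784,000 = 1,044,000. The remaining 1,740,000 passes to the descendants.
The descendants' portion (1,740,000) is divided at the children's generation into 4 shares of 435,000. Aoife takes 435,000. The 3 shares of the deceased (Gustav, Efua, and Eira) are combined into a pool of 1,305,000.
That pool (1,305,000) is divided at the grandchildren's generation equally among Joaquin, Petra, Tavita, Faisal, and Celia: 261,000 each.

Joaquin receives 261,000.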